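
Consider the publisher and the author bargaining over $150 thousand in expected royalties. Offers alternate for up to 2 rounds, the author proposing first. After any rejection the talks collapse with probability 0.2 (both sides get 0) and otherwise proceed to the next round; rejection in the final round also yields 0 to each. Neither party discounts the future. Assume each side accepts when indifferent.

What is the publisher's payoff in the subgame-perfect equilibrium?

Round 2 (the publisher proposes): the author will accept anything ≥ 0, so the publisher offers 0 and keeps 150.
Round 1 (the author proposes): rejecting gives the publisher an expected 0.8 × 150 = 120; the author offers that and keeps 30.

120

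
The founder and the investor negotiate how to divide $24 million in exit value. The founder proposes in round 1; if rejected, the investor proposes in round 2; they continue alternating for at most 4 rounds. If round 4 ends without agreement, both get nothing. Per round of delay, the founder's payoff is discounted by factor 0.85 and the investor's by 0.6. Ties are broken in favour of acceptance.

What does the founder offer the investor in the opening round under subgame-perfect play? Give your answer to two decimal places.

By backward induction:
Round 4 (the investor proposes): the founder will accept anything ≥ 0, so the investor offers 0 and keeps 24.
Round 3 (the founder proposes): the investor can get 24 next round, worth 0.6 × 24 = 14.4 now; the founder offers that and keeps 9.6.
Round 2 (the investor proposes): the founder can get 9.6 next round, worth 0.85 × 9.6 = 8.16 now; the investor offers that and keeps 15.84.
Round 1 (the founder proposes): the investor can get 15.84 next round, worth 0.6 × 15.84 = 9.504 now; the founder offers that and keeps 14.496.

9.50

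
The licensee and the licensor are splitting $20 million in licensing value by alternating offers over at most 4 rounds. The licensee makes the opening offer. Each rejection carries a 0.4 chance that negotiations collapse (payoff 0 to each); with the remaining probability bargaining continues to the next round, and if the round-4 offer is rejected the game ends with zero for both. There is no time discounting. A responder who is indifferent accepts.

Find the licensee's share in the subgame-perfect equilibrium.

10.88

Round 4 (the licensor proposes): rejection yields 0 for the licensee; the licensor offers 0 and keeps 20.
Round 3 (the licensee proposes): rejecting gives the licensor an expected 0.6 × 20 = 12, so the licensee offers 12, keeping 8.
Round 2 (the licensor proposes): rejecting gives the licensee an expected 0.6 × 8 = 4.8. The licensor offers 4.8 and keeps 20 − 4.8 = 15.2.
Round 1 (the licensee proposes): rejecting gives the licensor an expected 0.6 × 15.2 = 9.12. The licensee offers 9.12 and keeps 20 − 9.12 = 10.88.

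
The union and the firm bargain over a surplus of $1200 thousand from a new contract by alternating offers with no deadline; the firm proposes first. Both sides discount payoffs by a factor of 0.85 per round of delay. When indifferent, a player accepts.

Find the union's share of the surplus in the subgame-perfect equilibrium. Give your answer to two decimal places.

551.35

Let x be the firm's share when the firm proposes and y be the union's share when the union proposes.
The union accepts iff offered ≥ 0.85·y, so x = 1200 − 0.85y. Symmetrically y = 1200 − 0.85x.
Substituting: x = 1200 − 0.85(1200 − 0.85x), giving x(1 − 0.85·0.85) = 1200(1 − 0.85).
So x = 1200 × 0.15 / 0.2775 ≈ 648.6486, and the union receives 1200 − x ≈ 551.3514.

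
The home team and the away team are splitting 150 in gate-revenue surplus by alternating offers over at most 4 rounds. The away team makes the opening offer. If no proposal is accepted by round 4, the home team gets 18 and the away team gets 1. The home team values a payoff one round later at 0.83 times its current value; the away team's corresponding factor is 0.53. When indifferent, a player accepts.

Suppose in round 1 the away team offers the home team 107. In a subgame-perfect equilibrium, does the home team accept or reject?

Reject

Round 4 (the home team proposes): the away team gets 1 if talks fail, so the home team offers 1 and keeps 149.
Round 3 (the away team proposes): the home team can get 149 next round, worth 0.83 × 149 = 123.67 now, so the away team offers 123.67, keeping 26.33.
Round 2 (the home team proposes): the away team can get 26.33 next round, worth 0.53 × 26.33 = 13.9549 now. The home team offers 13.9549 and keeps 150 − 13.9549 = 136.0451.
So by rejecting in round 1, the home team gets 136.0451 next round, worth 0.83 × 136.0451 = 112.917433 now.
Offer 107 < 112.917433, so the home team rejects.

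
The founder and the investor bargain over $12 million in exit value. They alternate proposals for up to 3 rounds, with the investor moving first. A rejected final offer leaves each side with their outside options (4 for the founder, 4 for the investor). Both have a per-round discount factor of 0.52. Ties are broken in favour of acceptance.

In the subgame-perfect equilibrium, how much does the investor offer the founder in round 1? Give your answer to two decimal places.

By backward induction:
Round 3 (the investor proposes): the founder gets 4 if talks fail, so the investor offers 4 and keeps 8.
Round 2 (the founder proposes): the investor can get 8 next round, worth 0.52 × 8 = 4.16 now. The founder offers 4.16 and keeps 12 − 4.16 = 7.84.
Round 1 (the investor proposes): the founder can get 7.84 next round, worth 0.52 × 7.84 = 4.0768 now. The investor offers 4.0768 and keeps 12 − 4.0768 = 7.9232.

4.08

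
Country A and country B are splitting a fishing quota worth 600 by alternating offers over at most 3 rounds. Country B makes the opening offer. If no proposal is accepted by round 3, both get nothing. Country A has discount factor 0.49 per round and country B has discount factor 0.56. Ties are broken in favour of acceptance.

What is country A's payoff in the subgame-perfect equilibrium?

129.36

Round 3 (country B proposes): rejection yields 0 for country A; country B offers 0 and keeps 600.
Round 2 (country A proposes): country B can get 600 next round, worth 0.56 × 600 = 336 now; country A offers that and keeps 264.
Round 1 (country B proposes): country A can get 264 next round, worth 0.49 × 264 = 129.36 now, so country B offers 129.36, keeping 470.64.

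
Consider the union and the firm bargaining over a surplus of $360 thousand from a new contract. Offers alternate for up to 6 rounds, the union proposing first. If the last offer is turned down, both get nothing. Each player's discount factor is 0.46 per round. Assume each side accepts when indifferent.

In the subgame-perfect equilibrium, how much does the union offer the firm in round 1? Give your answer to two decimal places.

Round 6 (the firm proposes): the union will accept anything ≥ 0, so the firm offers 0 and keeps 360.
Round 5 (the union proposes): the firm can get 360 next round, worth 0.46 × 360 = 165.6 now; the union offers that and keeps 194.4.
Round 4 (the firm proposes): the union can get 194.4 next round, worth 0.46 × 194.4 = 89.424 now, so the firm offers 89.424, keeping 270.576.
Round 3 (the union proposes): the firm can get 270.576 next round, worth 0.46 × 270.576 = 124.46496 now. The union offers 124.46496 and keeps 360 − 124.46496 = 235.53504.
Round 2 (the firm proposes): the union can get 235.53504 next round, worth 0.46 × 235.53504 = 108.3461184 now. The firm offers 108.3461184 and keeps 360 − 108.3461184 = 251.6538816.
Round 1 (the union proposes): the firm can get 251.6538816 next round, worth 0.46 × 251.6538816 = 115.760785536 now. The union offers 115.760785536 and keeps 360 − 115.760785536 = 244.239214464.

115.76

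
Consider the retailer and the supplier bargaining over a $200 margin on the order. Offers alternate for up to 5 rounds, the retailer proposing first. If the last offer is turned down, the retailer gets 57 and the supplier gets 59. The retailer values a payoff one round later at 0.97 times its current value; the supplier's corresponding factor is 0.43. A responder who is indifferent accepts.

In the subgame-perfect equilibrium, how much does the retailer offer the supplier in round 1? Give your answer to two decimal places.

Round 5 (the retailer proposes): the supplier gets 59 if talks fail, so the retailer offers 59 and keeps 141.
Round 4 (the supplier proposes): the retailer can get 141 next round, worth 0.97 × 141 = 136.77 now. The supplier offers 136.77 and keeps 200 − 136.77 = 63.23.
Round 3 (the retailer proposes): the supplier can get 63.23 next round, worth 0.43 × 63.23 = 27.1889 now. The retailer offers 27.1889 and keeps 200 − 27.1889 = 172.8111.
Round 2 (the supplier proposes): the retailer can get 172.8111 next round, worth 0.97 × 172.8111 = 167.626767 now; the supplier offers that and keeps 32.373233.
Round 1 (the retailer proposes): the supplier can get 32.373233 next round, worth 0.43 × 32.373233 = 13.92049019 now, so the retailer offers 13.92049019, keeping 186.07950981.

13.92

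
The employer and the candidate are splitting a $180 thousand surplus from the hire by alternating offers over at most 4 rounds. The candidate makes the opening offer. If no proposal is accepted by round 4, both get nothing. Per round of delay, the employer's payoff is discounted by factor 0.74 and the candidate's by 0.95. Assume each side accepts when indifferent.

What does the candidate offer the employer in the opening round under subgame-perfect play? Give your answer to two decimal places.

100.30

By backward induction:
Round 4 (the employer proposes): rejection yields 0 for the candidate; the employer offers 0 and keeps 180.
Round 3 (the candidate proposes): the employer can get 180 next round, worth 0.74 × 180 = 133.2 now; the candidate offers that and keeps 46.8.
Round 2 (the employer proposes): the candidate can get 46.8 next round, worth 0.95 × 46.8 = 44.46 now, so the employer offers 44.46, keeping 135.54.
Round 1 (the candidate proposes): the employer can get 135.54 next round, worth 0.74 × 135.54 = 100.2996 now. The candidate offers 100.2996 and keeps 180 − 100.2996 = 79.7004.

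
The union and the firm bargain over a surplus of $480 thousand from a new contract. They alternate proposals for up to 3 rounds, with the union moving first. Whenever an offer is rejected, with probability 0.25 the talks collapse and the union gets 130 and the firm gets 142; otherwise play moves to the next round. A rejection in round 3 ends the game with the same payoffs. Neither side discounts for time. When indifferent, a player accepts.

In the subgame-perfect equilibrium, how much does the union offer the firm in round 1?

By backward induction:
Round 3 (the union proposes): the firm gets 142 if talks fail, so the union offers 142 and keeps 338.
Round 2 (the firm proposes): rejecting gives the union an expected 0.75 × 338 + 0.25 × 130 = 286. The firm offers 286 and keeps 480 − 286 = 194.
Round 1 (the union proposes): rejecting gives the firm an expected 0.75 × 194 + 0.25 × 142 = 181. The union offers 181 and keeps 480 − 181 = 299.

181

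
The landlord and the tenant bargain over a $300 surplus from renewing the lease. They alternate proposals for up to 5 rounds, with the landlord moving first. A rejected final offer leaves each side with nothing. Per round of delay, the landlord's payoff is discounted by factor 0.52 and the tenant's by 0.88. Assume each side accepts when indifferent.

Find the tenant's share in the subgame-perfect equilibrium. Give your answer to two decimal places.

184.71

Solve by backward induction from round 5.
Round 5 (the landlord proposes): rejection yields 0 for the tenant; the landlord offers 0 and keeps 300.
Round 4 (the tenant proposes): the landlord can get 300 next round, worth 0.52 × 300 = 156 now, so the tenant offers 156, keeping 144.
Round 3 (the landlord proposes): the tenant can get 144 next round, worth 0.88 × 144 = 126.72 now, so the landlord offers 126.72, keeping 173.28.
Round 2 (the tenant proposes): the landlord can get 173.28 next round, worth 0.52 × 173.28 = 90.1056 now, so the tenant offers 90.1056, keeping 209.8944.
Round 1 (the landlord proposes): the tenant can get 209.8944 next round, worth 0.88 × 209.8944 = 184.707072 now. The landlord offers 184.707072 and keeps 300 − 184.707072 = 115.292928.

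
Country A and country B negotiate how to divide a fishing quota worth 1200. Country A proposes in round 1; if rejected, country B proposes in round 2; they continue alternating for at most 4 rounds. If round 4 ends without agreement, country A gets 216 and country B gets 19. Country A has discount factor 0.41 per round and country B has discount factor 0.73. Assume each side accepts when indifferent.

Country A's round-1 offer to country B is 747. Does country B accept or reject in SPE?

Round 4 (country B proposes): country A gets 216 if talks fail, so country B offers 216 and keeps 984.
Round 3 (country A proposes): country B can get 984 next round, worth 0.73 × 984 = 718.32 now. Country A offers 718.32 and keeps 1200 − 718.32 = 481.68.
Round 2 (country B proposes): country A can get 481.68 next round, worth 0.41 × 481.68 = 197.4888 now; country B offers that and keeps 1002.5112.
So by rejecting in round 1, country B gets 1002.5112 next round, worth 0.73 × 1002.5112 = 731.833176 now.
Offer 747 ≥ 731.833176, so country B accepts.

Accept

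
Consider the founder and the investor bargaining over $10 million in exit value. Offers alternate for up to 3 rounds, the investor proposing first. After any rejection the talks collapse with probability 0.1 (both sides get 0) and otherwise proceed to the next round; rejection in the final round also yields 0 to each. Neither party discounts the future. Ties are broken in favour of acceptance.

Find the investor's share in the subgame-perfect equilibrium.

9.1

Round 3 (the investor proposes): rejection yields 0 for the founder; the investor offers 0 and keeps 10.
Round 2 (the founder proposes): rejecting gives the investor an expected 0.9 × 10 = 9, so the founder offers 9, keeping 1.
Round 1 (the investor proposes): rejecting gives the founder an expected 0.9 × 1 = 0.9; the investor offers that and keeps 9.1.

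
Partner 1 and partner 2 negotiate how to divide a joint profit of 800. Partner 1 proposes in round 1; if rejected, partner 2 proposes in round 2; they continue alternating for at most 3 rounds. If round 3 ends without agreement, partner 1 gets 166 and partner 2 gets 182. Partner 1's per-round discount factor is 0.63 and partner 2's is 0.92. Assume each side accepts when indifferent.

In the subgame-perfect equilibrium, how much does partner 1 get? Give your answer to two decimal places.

422.19

Round 3 (partner 1 proposes): partner 2 gets 182 if talks fail, so partner 1 offers 182 and keeps 618.
Round 2 (partner 2 proposes): partner 1 can get 618 next round, worth 0.63 × 618 = 389.34 now. Partner 2 offers 389.34 and keeps 800 − 389.34 = 410.66.
Round 1 (partner 1 proposes): partner 2 can get 410.66 next round, worth 0.92 × 410.66 = 377.8072 now, so partner 1 offers 377.8072, keeping 422.1928.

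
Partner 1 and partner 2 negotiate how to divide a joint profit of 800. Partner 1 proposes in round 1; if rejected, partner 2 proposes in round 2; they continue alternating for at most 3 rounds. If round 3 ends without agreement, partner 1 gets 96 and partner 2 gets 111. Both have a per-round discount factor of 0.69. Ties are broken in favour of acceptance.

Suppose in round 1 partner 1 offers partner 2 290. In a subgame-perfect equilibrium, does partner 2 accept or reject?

Round 3 (partner 1 proposes): partner 2 gets 111 if talks fail, so partner 1 offers 111 and keeps 689.
Round 2 (partner 2 proposes): partner 1 can get 689 next round, worth 0.69 × 689 = 475.41 now, so partner 2 offers 475.41, keeping 324.59.
So by rejecting in round 1, partner 2 gets 324.59 next round, worth 0.69 × 324.59 = 223.9671 now.
Offer 290 ≥ 223.9671, so partner 2 accepts.

Accept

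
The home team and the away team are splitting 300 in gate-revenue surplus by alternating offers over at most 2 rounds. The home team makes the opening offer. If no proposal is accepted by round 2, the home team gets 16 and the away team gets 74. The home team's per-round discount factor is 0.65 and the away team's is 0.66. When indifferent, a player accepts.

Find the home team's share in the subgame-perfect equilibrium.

By backward induction:
Round 2 (the away team proposes): the home team gets 16 if talks fail, so the away team offers 16 and keeps 284.
Round 1 (the home team proposes): the away team can get 284 next round, worth 0.66 × 284 = 187.44 now. The home team offers 187.44 and keeps 300 − 187.44 = 112.56.

112.56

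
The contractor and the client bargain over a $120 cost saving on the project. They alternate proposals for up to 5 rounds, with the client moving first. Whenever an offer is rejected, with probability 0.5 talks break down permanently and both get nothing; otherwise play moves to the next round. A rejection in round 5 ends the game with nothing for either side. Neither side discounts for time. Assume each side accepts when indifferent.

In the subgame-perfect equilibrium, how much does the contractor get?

Round 5 (the client proposes): the contractor will accept anything ≥ 0, so the client offers 0 and keeps 120.
Round 4 (the contractor proposes): rejecting gives the client an expected 0.5 × 120 = 60. The contractor offers 60 and keeps 120 − 60 = 60.
Round 3 (the client proposes): rejecting gives the contractor an expected 0.5 × 60 = 30, so the client offers 30, keeping 90.
Round 2 (the contractor proposes): rejecting gives the client an expected 0.5 × 90 = 45, so the contractor offers 45, keeping 75.
Round 1 (the client proposes): rejecting gives the contractor an expected 0.5 × 75 = 37.5, so the client offers 37.5, keeping 82.5.

37.5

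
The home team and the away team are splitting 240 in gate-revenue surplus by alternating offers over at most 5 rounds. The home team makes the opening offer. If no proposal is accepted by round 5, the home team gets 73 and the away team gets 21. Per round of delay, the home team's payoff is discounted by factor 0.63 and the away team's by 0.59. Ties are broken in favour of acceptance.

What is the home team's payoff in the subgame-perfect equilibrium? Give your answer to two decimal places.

165.23

Round 5 (the home team proposes): the away team gets 21 if talks fail, so the home team offers 21 and keeps 219.
Round 4 (the away team proposes): the home team can get 219 next round, worth 0.63 × 219 = 137.97 now; the away team offers that and keeps 102.03.
Round 3 (the home team proposes): the away team can get 102.03 next round, worth 0.59 × 102.03 = 60.1977 now, so the home team offers 60.1977, keeping 179.8023.
Round 2 (the away team proposes): the home team can get 179.8023 next round, worth 0.63 × 179.8023 = 113.275449 now; the away team offers that and keeps 126.724551.
Round 1 (the home team proposes): the away team can get 126.724551 next round, worth 0.59 × 126.724551 = 74.76748509 now; the home team offers that and keeps 165.23251491.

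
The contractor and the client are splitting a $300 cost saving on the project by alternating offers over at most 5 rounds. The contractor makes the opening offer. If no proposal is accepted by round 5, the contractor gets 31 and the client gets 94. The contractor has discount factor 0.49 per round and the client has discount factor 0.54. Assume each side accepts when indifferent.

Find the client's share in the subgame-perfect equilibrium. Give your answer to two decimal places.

111.06

Solve by backward induction from round 5.
Round 5 (the contractor proposes): the client gets 94 if talks fail, so the contractor offers 94 and keeps 206.
Round 4 (the client proposes): the contractor can get 206 next round, worth 0.49 × 206 = 100.94 now, so the client offers 100.94, keeping 199.06.
Round 3 (the contractor proposes): the client can get 199.06 next round, worth 0.54 × 199.06 = 107.4924 now. The contractor offers 107.4924 and keeps 300 − 107.4924 = 192.5076.
Round 2 (the client proposes): the contractor can get 192.5076 next round, worth 0.49 × 192.5076 = 94.328724 now, so the client offers 94.328724, keeping 205.671276.
Round 1 (the contractor proposes): the client can get 205.671276 next round, worth 0.54 × 205.671276 = 111.06248904 now. The contractor offers 111.06248904 and keeps 300 − 111.06248904 = 188.93751096.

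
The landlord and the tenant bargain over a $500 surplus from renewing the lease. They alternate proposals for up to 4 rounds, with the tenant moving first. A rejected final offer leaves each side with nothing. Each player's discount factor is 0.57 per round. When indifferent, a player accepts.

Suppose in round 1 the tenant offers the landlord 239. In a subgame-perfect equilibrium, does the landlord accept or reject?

Work out the landlord's continuation value if the offer is rejected.
Round 4 (the landlord proposes): the tenant will accept anything ≥ 0, so the landlord offers 0 and keeps 500.
Round 3 (the tenant proposes): the landlord can get 500 next round, worth 0.57 × 500 = 285 now; the tenant offers that and keeps 215.
Round 2 (the landlord proposes): the tenant can get 215 next round, worth 0.57 × 215 = 122.55 now. The landlord offers 122.55 and keeps 500 − 122.55 = 377.45.
So by rejecting in round 1, the landlord gets 377.45 next round, worth 0.57 × 377.45 = 215.1465 now.
Offer 239 ≥ 215.1465, so the landlord accepts.

Accept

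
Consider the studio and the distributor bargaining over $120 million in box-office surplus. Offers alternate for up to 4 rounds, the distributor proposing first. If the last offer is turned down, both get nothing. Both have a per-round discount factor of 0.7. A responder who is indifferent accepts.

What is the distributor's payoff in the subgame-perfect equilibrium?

Round 4 (the studio proposes): the distributor will accept anything ≥ 0, so the studio offers 0 and keeps 120.
Round 3 (the distributor proposes): the studio can get 120 next round, worth 0.7 × 120 = 84 now, so the distributor offers 84, keeping 36.
Round 2 (the studio proposes): the distributor can get 36 next round, worth 0.7 × 36 = 25.2 now, so the studio offers 25.2, keeping 94.8.
Round 1 (the distributor proposes): the studio can get 94.8 next round, worth 0.7 × 94.8 = 66.36 now; the distributor offers that and keeps 53.64.

53.64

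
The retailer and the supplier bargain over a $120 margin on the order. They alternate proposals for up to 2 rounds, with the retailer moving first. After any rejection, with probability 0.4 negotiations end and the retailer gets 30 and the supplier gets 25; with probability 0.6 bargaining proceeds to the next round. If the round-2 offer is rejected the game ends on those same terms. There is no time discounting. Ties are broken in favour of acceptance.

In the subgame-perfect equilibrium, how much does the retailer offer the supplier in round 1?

64

By backward induction:
Round 2 (the supplier proposes): the retailer gets 30 if talks fail, so the supplier offers 30 and keeps 90.
Round 1 (the retailer proposes): rejecting gives the supplier an expected 0.6 × 90 + 0.4 × 25 = 64, so the retailer offers 64, keeping 56.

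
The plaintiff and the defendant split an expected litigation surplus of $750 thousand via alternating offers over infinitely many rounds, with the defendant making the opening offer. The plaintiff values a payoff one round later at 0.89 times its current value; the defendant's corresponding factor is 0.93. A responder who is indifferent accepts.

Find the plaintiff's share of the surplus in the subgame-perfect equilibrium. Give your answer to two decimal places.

271.18

In a stationary SPE each proposer offers the other exactly their discounted continuation value.
If the defendant keeps x when proposing and the plaintiff keeps y when proposing, then x = 750 − 0.89y and y = 750 − 0.93x.
Solving: x = 750(1 − 0.89) / (1 − 0.93·0.89) = 82.5 / 0.1723 ≈ 478.8160.
The plaintiff gets 750 − 478.8160 ≈ 271.1840.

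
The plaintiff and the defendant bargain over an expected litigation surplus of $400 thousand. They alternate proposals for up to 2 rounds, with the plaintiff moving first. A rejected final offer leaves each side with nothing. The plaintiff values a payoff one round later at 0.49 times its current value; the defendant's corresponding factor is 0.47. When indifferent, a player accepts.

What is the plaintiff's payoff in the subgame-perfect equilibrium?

Round 2 (the defendant proposes): rejection yields 0 for the plaintiff; the defendant offers 0 and keeps 400.
Round 1 (the plaintiff proposes): the defendant can get 400 next round, worth 0.47 × 400 = 188 now, so the plaintiff offers 188, keeping 212.

212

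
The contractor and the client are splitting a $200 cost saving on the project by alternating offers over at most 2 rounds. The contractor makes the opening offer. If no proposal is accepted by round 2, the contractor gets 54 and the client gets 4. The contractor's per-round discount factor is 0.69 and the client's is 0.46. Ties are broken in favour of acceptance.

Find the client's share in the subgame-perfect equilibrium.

67.16

Round 2 (the client proposes): the contractor gets 54 if talks fail, so the client offers 54 and keeps 146.
Round 1 (the contractor proposes): the client can get 146 next round, worth 0.46 × 146 = 67.16 now. The contractor offers 67.16 and keeps 200 − 67.16 = 132.84.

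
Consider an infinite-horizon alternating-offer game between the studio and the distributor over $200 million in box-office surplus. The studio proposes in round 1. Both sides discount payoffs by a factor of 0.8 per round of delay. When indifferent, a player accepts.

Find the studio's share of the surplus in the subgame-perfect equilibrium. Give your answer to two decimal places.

111.11

Let x be the studio's share when the studio proposes and y be the distributor's share when the distributor proposes.
The distributor accepts iff offered ≥ 0.8·y, so x = 200 − 0.8y. Symmetrically y = 200 − 0.8x.
Substituting: x = 200 − 0.8(200 − 0.8x), giving x(1 − 0.8·0.8) = 200(1 − 0.8).
So x = 200 × 0.2 / 0.36 ≈ 111.1111, and the distributor receives 200 − x ≈ 88.8889.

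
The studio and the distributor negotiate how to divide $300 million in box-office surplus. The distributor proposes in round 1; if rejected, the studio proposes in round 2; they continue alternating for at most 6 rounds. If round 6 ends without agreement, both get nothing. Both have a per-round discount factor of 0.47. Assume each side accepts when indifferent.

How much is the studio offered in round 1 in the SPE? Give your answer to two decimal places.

Round 6 (the studio proposes): rejection yields 0 for the distributor; the studio offers 0 and keeps 300.
Round 5 (the distributor proposes): the studio can get 300 next round, worth 0.47 × 300 = 141 now; the distributor offers that and keeps 159.
Round 4 (the studio proposes): the distributor can get 159 next round, worth 0.47 × 159 = 74.73 now; the studio offers that and keeps 225.27.
Round 3 (the distributor proposes): the studio can get 225.27 next round, worth 0.47 × 225.27 = 105.8769 now. The distributor offers 105.8769 and keeps 300 − 105.8769 = 194.1231.
Round 2 (the studio proposes): the distributor can get 194.1231 next round, worth 0.47 × 194.1231 = 91.237857 now, so the studio offers 91.237857, keeping 208.762143.
Round 1 (the distributor proposes): the studio can get 208.762143 next round, worth 0.47 × 208.762143 = 98.11820721 now. The distributor offers 98.11820721 and keeps 300 − 98.11820721 = 201.88179279.

98.12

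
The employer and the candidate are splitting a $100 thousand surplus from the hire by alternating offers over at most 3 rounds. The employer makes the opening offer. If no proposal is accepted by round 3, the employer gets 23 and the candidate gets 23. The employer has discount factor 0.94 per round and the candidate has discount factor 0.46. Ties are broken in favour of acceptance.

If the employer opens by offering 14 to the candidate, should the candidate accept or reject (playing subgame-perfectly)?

Work out the candidate's continuation value if the offer is rejected.
Round 3 (the employer proposes): the candidate gets 23 if talks fail, so the employer offers 23 and keeps 77.
Round 2 (the candidate proposes): the employer can get 77 next round, worth 0.94 × 77 = 72.38 now; the candidate offers that and keeps 27.62.
So by rejecting in round 1, the candidate gets 27.62 next round, worth 0.46 × 27.62 = 12.7052 now.
Offer 14 ≥ 12.7052, so the candidate accepts.

Accept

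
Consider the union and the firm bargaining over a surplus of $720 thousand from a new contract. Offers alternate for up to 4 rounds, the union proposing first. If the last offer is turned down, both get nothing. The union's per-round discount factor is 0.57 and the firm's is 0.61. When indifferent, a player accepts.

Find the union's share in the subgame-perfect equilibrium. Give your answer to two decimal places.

378.43

Round 4 (the firm proposes): the union will accept anything ≥ 0, so the firm offers 0 and keeps 720.
Round 3 (the union proposes): the firm can get 720 next round, worth 0.61 × 720 = 439.2 now, so the union offers 439.2, keeping 280.8.
Round 2 (the firm proposes): the union can get 280.8 next round, worth 0.57 × 280.8 = 160.056 now. The firm offers 160.056 and keeps 720 − 160.056 = 559.944.
Round 1 (the union proposes): the firm can get 559.944 next round, worth 0.61 × 559.944 = 341.56584 now. The union offers 341.56584 and keeps 720 − 341.56584 = 378.43416.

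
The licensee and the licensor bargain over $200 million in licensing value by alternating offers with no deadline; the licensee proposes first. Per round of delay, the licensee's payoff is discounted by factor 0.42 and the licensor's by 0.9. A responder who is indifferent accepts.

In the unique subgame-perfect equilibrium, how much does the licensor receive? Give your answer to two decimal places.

167.85

Let x be the licensee's share when the licensee proposes and y be the licensor's share when the licensor proposes.
The licensor accepts iff offered ≥ 0.9·y, so x = 200 − 0.9y. Symmetrically y = 200 − 0.42x.
Substituting: x = 200 − 0.9(200 − 0.42x), giving x(1 − 0.42·0.9) = 200(1 − 0.9).
So x = 200 × 0.1 / 0.622 ≈ 32.1543, and the licensor receives 200 − x ≈ 167.8457.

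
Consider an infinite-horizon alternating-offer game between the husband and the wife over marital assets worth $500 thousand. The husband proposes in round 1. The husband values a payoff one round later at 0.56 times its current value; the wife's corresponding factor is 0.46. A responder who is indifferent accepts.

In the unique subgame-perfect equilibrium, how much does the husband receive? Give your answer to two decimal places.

363.69

When the husband proposes, the wife accepts any offer worth at least 0.46 times what the wife would get by proposing next round; and vice versa.
This gives x = 500 − 0.46y and y = 500 − 0.56x, where x and y are each side's share when it proposes.
Hence (1 − 0.46·0.56)x = 500(1 − 0.46), i.e. 0.7424·x = 270.
x ≈ 363.6853; the wife's share is 500 − x ≈ 136.3147.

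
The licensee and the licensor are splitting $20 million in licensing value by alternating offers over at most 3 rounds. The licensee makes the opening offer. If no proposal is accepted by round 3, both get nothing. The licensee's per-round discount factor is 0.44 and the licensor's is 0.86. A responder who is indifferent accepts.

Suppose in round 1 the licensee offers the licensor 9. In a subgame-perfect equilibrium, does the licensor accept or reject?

Reject

Work out the licensor's continuation value if the offer is rejected.
Round 3 (the licensee proposes): the licensor will accept anything ≥ 0, so the licensee offers 0 and keeps 20.
Round 2 (the licensor proposes): the licensee can get 20 next round, worth 0.44 × 20 = 8.8 now; the licensor offers that and keeps 11.2.
So by rejecting in round 1, the licensor gets 11.2 next round, worth 0.86 × 11.2 = 9.632 now.
Offer 9 < 9.632, so the licensor rejects.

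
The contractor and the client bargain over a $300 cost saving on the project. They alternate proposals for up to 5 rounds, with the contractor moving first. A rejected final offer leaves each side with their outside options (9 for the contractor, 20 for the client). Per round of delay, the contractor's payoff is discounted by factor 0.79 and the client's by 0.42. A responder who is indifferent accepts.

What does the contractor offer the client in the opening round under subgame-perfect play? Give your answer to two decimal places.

37.44

Round 5 (the contractor proposes): the client gets 20 if talks fail, so the contractor offers 20 and keeps 280.
Round 4 (the client proposes): the contractor can get 280 next round, worth 0.79 × 280 = 221.2 now; the client offers that and keeps 78.8.
Round 3 (the contractor proposes): the client can get 78.8 next round, worth 0.42 × 78.8 = 33.096 now. The contractor offers 33.096 and keeps 300 − 33.096 = 266.904.
Round 2 (the client proposes): the contractor can get 266.904 next round, worth 0.79 × 266.904 = 210.85416 now, so the client offers 210.85416, keeping 89.14584.
Round 1 (the contractor proposes): the client can get 89.14584 next round, worth 0.42 × 89.14584 = 37.4412528 now; the contractor offers that and keeps 262.5587472.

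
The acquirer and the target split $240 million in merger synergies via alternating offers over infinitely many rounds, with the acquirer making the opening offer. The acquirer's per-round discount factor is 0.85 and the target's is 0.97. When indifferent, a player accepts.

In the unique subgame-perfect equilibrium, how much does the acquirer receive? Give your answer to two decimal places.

41.03

When the acquirer proposes, the target accepts any offer worth at least 0.97 times what the target would get by proposing next round; and vice versa.
This gives x = 240 − 0.97y and y = 240 − 0.85x, where x and y are each side's share when it proposes.
Hence (1 − 0.97·0.85)x = 240(1 − 0.97), i.e. 0.1755·x = 7.2.
x ≈ 41.0256; the target's share is 240 − x ≈ 198.9744.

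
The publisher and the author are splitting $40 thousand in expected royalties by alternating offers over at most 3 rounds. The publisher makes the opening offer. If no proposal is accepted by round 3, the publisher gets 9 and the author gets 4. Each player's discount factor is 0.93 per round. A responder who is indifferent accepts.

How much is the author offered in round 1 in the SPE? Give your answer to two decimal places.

By backward induction:
Round 3 (the publisher proposes): the author gets 4 if talks fail, so the publisher offers 4 and keeps 36.
Round 2 (the author proposes): the publisher can get 36 next round, worth 0.93 × 36 = 33.48 now, so the author offers 33.48, keeping 6.52.
Round 1 (the publisher proposes): the author can get 6.52 next round, worth 0.93 × 6.52 = 6.0636 now. The publisher offers 6.0636 and keeps 40 − 6.0636 = 33.9364.

6.06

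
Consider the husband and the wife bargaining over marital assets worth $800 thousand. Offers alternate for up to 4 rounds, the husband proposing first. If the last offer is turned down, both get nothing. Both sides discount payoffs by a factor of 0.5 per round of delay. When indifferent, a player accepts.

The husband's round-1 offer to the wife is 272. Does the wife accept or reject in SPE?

Reject

Round 4 (the wife proposes): rejection yields 0 for the husband; the wife offers 0 and keeps 800.
Round 3 (the husband proposes): the wife can get 800 next round, worth 0.5 × 800 = 400 now, so the husband offers 400, keeping 400.
Round 2 (the wife proposes): the husband can get 400 next round, worth 0.5 × 400 = 200 now. The wife offers 200 and keeps 800 − 200 = 600.
So by rejecting in round 1, the wife gets 600 next round, worth 0.5 × 600 = 300 now.
Offer 272 < 300, so the wife rejects.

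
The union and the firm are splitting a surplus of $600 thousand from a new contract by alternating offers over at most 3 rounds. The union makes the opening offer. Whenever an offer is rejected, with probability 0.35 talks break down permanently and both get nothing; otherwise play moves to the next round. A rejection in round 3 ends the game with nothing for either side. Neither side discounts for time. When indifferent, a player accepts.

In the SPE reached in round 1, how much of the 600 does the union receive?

463.5

By backward induction:
Round 3 (the union proposes): rejection yields 0 for the firm; the union offers 0 and keeps 600.
Round 2 (the firm proposes): rejecting gives the union an expected 0.65 × 600 = 390, so the firm offers 390, keeping 210.
Round 1 (the union proposes): rejecting gives the firm an expected 0.65 × 210 = 136.5. The union offers 136.5 and keeps 600 − 136.5 = 463.5.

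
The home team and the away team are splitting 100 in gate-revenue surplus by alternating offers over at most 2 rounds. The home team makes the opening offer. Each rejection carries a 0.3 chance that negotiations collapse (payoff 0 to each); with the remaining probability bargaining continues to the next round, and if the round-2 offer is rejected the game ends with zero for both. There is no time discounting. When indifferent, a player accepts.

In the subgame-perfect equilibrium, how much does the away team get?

Round 2 (the away team proposes): the home team will accept anything ≥ 0, so the away team offers 0 and keeps 100.
Round 1 (the home team proposes): rejecting gives the away team an expected 0.7 × 100 = 70. The home team offers 70 and keeps 100 − 70 = 30.

70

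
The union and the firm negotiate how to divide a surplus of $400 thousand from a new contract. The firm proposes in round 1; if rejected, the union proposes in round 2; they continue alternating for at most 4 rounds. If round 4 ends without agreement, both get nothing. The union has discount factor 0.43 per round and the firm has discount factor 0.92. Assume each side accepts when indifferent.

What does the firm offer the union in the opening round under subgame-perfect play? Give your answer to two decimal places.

By backward induction:
Round 4 (the union proposes): the firm will accept anything ≥ 0, so the union offers 0 and keeps 400.
Round 3 (the firm proposes): the union can get 400 next round, worth 0.43 × 400 = 172 now; the firm offers that and keeps 228.
Round 2 (the union proposes): the firm can get 228 next round, worth 0.92 × 228 = 209.76 now, so the union offers 209.76, keeping 190.24.
Round 1 (the firm proposes): the union can get 190.24 next round, worth 0.43 × 190.24 = 81.8032 now, so the firm offers 81.8032, keeping 318.1968.

81.80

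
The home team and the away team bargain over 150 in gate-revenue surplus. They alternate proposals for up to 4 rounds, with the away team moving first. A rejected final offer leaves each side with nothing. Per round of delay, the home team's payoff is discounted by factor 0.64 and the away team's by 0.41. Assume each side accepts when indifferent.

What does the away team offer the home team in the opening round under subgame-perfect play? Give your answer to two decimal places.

By backward induction:
Round 4 (the home team proposes): rejection yields 0 for the away team; the home team offers 0 and keeps 150.
Round 3 (the away team proposes): the home team can get 150 next round, worth 0.64 × 150 = 96 now; the away team offers that and keeps 54.
Round 2 (the home team proposes): the away team can get 54 next round, worth 0.41 × 54 = 22.14 now, so the home team offers 22.14, keeping 127.86.
Round 1 (the away team proposes): the home team can get 127.86 next round, worth 0.64 × 127.86 = 81.8304 now. The away team offers 81.8304 and keeps 150 − 81.8304 = 68.1696.

81.83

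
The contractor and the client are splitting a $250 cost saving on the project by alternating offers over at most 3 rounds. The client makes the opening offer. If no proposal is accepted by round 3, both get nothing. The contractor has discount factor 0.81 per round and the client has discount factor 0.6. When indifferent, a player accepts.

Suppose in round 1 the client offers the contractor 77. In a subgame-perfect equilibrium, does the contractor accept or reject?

Round 3 (the client proposes): the contractor will accept anything ≥ 0, so the client offers 0 and keeps 250.
Round 2 (the contractor proposes): the client can get 250 next round, worth 0.6 × 250 = 150 now. The contractor offers 150 and keeps 250 − 150 = 100.
So by rejecting in round 1, the contractor gets 100 next round, worth 0.81 × 100 = 81 now.
Offer 77 < 81, so the contractor rejects.

Reject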